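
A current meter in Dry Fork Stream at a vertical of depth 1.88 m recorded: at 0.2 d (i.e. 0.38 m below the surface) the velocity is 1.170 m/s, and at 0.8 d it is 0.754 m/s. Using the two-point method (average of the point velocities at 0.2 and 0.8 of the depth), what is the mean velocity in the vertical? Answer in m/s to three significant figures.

v̄ = (1.170 + 0.754) / 2 = 0.9620 m/s

0.962 m/s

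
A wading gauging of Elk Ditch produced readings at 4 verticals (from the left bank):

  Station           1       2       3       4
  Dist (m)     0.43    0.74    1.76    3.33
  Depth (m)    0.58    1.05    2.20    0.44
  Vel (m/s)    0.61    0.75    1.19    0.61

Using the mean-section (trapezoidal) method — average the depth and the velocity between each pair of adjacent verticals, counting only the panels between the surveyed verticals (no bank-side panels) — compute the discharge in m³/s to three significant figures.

3.64 m³/s

Panel 1-2: Δb = 0.31 m, d̄ = (0.58+1.05)/2 = 0.815, v̄ = (0.61+0.75)/2 = 0.68 → q = 0.31×0.815×0.68 = 0.1718 m³/s
Panel 2-3: Δb = 1.02 m, d̄ = (1.05+2.20)/2 = 1.625, v̄ = (0.75+1.19)/2 = 0.97 → q = 1.02×1.625×0.97 = 1.608 m³/s
Panel 3-4: Δb = 1.57 m, d̄ = (2.20+0.44)/2 = 1.32, v̄ = (1.19+0.61)/2 = 0.9 → q = 1.57×1.32×0.9 = 1.865 m³/s
Q = Σ q = 3.645 m³/s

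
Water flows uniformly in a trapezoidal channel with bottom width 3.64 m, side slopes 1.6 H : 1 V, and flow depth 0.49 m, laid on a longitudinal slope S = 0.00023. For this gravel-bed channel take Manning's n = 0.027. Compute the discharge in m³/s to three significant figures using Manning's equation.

A = (b + z·y)·y = (3.64 + 1.6×0.49)×0.49 = 2.168 m²
P = b + 2y√(1+z²) = 3.64 + 2×0.49×√(1+1.6²) = 5.489 m
R = A/P = 2.168/5.489 = 0.3949 m
Q = (1/n)·A·R^(2/3)·S^(1/2) = (1/0.027) × 2.168 × 0.3949^(2/3) × 0.00023^(1/2) = 0.6554 m³/s

0.655 m³/s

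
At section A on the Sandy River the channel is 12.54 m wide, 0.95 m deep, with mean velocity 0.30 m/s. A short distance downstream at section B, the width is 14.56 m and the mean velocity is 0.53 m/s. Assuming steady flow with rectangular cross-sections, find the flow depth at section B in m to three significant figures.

0.463 m

Q = A₁V₁ = (12.54×0.95) × 0.30 = 3.574 m³/s
d₂ = Q/(b₂ V₂) = 3.574/(14.56×0.53) = 0.4631 m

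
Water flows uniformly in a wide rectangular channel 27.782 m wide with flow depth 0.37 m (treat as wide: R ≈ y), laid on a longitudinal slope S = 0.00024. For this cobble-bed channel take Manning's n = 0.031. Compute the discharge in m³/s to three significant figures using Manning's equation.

A = b·y = 27.782 × 0.37 = 10.28 m²
Wide channel: R ≈ y = 0.37 m
Q = (1/n)·A·R^(2/3)·S^(1/2) = (1/0.031) × 10.28 × 0.3700^(2/3) × 0.00024^(1/2) = 2.648 m³/s

2.65 m³/s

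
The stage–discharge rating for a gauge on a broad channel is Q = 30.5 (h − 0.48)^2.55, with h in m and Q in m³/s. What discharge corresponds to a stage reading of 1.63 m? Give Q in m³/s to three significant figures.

43.6 m³/s

Q = 30.5 × (1.63 − 0.48)^2.55 = 30.5 × 1.15^2.55 = 43.56 m³/s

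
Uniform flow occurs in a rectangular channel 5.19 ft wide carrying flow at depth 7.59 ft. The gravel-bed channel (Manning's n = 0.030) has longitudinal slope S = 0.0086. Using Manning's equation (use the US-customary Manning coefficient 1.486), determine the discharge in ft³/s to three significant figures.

281 ft³/s

A = b·y = 5.19 × 7.59 = 39.39 ft²
P = b + 2y = 5.19 + 2×7.59 = 20.37 ft
R = A/P = 39.39/20.37 = 1.934 ft
Q = (1.486/n)·A·R^(2/3)·S^(1/2) = (1.486/0.030) × 39.39 × 1.934^(2/3) × 0.0086^(1/2) = 280.9 ft³/s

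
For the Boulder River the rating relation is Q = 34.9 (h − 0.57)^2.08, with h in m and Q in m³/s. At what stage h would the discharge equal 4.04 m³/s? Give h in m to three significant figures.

0.925 m

h − h₀ = (Q/C)^(1/b) = (4.04/34.9)^(1/2.08) = 0.3546 m
h = 0.57 + 0.3546 = 0.9246 m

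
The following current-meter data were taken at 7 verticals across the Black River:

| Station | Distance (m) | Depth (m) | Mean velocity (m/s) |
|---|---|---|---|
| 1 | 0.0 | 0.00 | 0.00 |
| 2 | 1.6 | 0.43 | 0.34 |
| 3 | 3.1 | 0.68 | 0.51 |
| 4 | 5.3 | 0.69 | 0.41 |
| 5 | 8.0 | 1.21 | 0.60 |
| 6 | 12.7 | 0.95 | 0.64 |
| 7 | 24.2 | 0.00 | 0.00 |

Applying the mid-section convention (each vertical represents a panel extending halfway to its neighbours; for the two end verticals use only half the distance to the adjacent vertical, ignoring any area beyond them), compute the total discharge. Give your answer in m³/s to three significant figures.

9.17 m³/s

w_2 = (3.1 − 0.0)/2 = 1.55 m; q_2 = 0.34 × 0.43 × 1.55 = 0.2266 m³/s
w_3 = (5.3 − 1.6)/2 = 1.85 m; q_3 = 0.51 × 0.68 × 1.85 = 0.6416 m³/s
w_4 = (8.0 − 3.1)/2 = 2.45 m; q_4 = 0.41 × 0.69 × 2.45 = 0.6931 m³/s
w_5 = (12.7 − 5.3)/2 = 3.7 m; q_5 = 0.60 × 1.21 × 3.7 = 2.686 m³/s
w_6 = (24.2 − 8.0)/2 = 8.1 m; q_6 = 0.64 × 0.95 × 8.1 = 4.925 m³/s
Stations 1, 7 contribute zero (depth or velocity is 0).
Q = Σ qᵢ = 9.172 m³/s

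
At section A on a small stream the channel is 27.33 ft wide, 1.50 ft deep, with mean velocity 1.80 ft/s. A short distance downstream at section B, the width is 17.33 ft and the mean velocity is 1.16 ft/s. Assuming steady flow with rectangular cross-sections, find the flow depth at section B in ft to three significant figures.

3.67 ft

Q = A₁V₁ = (27.33×1.50) × 1.80 = 73.79 ft³/s
d₂ = Q/(b₂ V₂) = 73.79/(17.33×1.16) = 3.671 ft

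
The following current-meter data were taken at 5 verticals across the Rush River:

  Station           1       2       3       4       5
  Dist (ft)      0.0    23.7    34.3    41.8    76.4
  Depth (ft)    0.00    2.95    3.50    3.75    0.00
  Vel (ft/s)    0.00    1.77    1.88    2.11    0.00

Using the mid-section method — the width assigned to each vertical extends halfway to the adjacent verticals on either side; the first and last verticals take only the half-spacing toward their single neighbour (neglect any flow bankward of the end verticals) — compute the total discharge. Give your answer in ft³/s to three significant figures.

316 ft³/s

w_2 = (34.3 − 0.0)/2 = 17.15 ft; q_2 = 1.77 × 2.95 × 17.15 = 89.55 ft³/s
w_3 = (41.8 − 23.7)/2 = 9.05 ft; q_3 = 1.88 × 3.50 × 9.05 = 59.55 ft³/s
w_4 = (76.4 − 34.3)/2 = 21.05 ft; q_4 = 2.11 × 3.75 × 21.05 = 166.6 ft³/s
Stations 1, 5 contribute zero (depth or velocity is 0).
Q = Σ qᵢ = 315.7 ft³/s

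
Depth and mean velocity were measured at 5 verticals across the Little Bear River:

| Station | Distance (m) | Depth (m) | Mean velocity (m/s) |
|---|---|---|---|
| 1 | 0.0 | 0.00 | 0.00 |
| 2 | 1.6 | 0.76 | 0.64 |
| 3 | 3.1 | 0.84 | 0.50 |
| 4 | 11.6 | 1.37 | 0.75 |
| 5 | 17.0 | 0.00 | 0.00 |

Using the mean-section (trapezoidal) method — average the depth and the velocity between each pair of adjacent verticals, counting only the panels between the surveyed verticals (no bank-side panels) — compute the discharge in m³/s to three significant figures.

Panel 1-2: Δb = 1.6 m, d̄ = (0.00+0.76)/2 = 0.38, v̄ = (0.00+0.64)/2 = 0.32 → q = 1.6×0.38×0.32 = 0.1946 m³/s
Panel 2-3: Δb = 1.5 m, d̄ = (0.76+0.84)/2 = 0.8, v̄ = (0.64+0.50)/2 = 0.57 → q = 1.5×0.8×0.57 = 0.6840 m³/s
Panel 3-4: Δb = 8.5 m, d̄ = (0.84+1.37)/2 = 1.105, v̄ = (0.50+0.75)/2 = 0.625 → q = 8.5×1.105×0.625 = 5.870 m³/s
Panel 4-5: Δb = 5.4 m, d̄ = (1.37+0.00)/2 = 0.685, v̄ = (0.75+0.00)/2 = 0.375 → q = 5.4×0.685×0.375 = 1.387 m³/s
Q = Σ q = 8.136 m³/s

8.14 m³/s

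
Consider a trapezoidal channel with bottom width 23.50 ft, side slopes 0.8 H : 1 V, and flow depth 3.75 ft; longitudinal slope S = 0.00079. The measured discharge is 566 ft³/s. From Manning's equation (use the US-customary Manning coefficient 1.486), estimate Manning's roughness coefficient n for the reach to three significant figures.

0.0153

A = (b + z·y)·y = (23.50 + 0.8×3.75)×3.75 = 99.38 ft²
P = b + 2y√(1+z²) = 23.50 + 2×3.75×√(1+0.8²) = 33.10 ft
R = A/P = 99.38/33.10 = 3.002 ft
n = (1.486/Q)·A·R^(2/3)·S^(1/2) = (1.486/566) × 99.38 × 2.081 × 0.02811 = 0.01526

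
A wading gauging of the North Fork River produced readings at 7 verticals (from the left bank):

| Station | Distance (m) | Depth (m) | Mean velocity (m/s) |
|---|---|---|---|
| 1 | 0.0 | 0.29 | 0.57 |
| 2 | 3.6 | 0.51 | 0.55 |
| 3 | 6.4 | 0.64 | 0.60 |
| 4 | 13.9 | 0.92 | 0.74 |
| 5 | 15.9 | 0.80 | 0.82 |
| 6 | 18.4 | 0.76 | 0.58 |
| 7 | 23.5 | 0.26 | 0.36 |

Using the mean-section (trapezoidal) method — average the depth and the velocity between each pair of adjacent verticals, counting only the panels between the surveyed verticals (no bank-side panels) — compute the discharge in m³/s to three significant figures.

Panel 1-2: Δb = 3.6 m, d̄ = (0.29+0.51)/2 = 0.4, v̄ = (0.57+0.55)/2 = 0.56 → q = 3.6×0.4×0.56 = 0.8064 m³/s
Panel 2-3: Δb = 2.8 m, d̄ = (0.51+0.64)/2 = 0.575, v̄ = (0.55+0.60)/2 = 0.575 → q = 2.8×0.575×0.575 = 0.9258 m³/s
Panel 3-4: Δb = 7.5 m, d̄ = (0.64+0.92)/2 = 0.78, v̄ = (0.60+0.74)/2 = 0.67 → q = 7.5×0.78×0.67 = 3.920 m³/s
Panel 4-5: Δb = 2 m, d̄ = (0.92+0.80)/2 = 0.86, v̄ = (0.74+0.82)/2 = 0.78 → q = 2×0.86×0.78 = 1.342 m³/s
Panel 5-6: Δb = 2.5 m, d̄ = (0.80+0.76)/2 = 0.78, v̄ = (0.82+0.58)/2 = 0.7 → q = 2.5×0.78×0.7 = 1.365 m³/s
Panel 6-7: Δb = 5.1 m, d̄ = (0.76+0.26)/2 = 0.51, v̄ = (0.58+0.36)/2 = 0.47 → q = 5.1×0.51×0.47 = 1.222 m³/s
Q = Σ q = 9.581 m³/s

9.58 m³/s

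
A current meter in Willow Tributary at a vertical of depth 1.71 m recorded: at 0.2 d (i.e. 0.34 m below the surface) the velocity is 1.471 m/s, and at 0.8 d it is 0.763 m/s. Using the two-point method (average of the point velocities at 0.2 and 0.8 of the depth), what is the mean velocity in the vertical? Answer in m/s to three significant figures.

1.12 m/s

v̄ = (1.471 + 0.763) / 2 = 1.117 m/s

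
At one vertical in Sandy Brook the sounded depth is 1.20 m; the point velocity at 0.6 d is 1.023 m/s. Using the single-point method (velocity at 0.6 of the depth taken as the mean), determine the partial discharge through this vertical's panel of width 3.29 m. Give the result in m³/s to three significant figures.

v̄ = v₀.₆ = 1.023 m/s
q = v̄ × d × w = 1.023 × 1.20 × 3.29 = 4.039 m³/s

4.04 m³/s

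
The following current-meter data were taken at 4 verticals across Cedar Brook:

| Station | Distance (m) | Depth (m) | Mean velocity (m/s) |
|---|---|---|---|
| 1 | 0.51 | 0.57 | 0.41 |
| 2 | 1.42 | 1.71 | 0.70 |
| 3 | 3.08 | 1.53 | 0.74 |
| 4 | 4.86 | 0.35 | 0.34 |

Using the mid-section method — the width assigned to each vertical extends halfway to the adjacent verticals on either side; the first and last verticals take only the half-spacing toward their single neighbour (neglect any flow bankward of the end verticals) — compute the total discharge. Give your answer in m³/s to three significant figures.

3.70 m³/s

w_1 = (1.42 − 0.51)/2 = 0.455 m; q_1 = 0.41 × 0.57 × 0.455 = 0.1063 m³/s
w_2 = (3.08 − 0.51)/2 = 1.285 m; q_2 = 0.70 × 1.71 × 1.285 = 1.538 m³/s
w_3 = (4.86 − 1.42)/2 = 1.72 m; q_3 = 0.74 × 1.53 × 1.72 = 1.947 m³/s
w_4 = (4.86 − 3.08)/2 = 0.89 m; q_4 = 0.34 × 0.35 × 0.89 = 0.1059 m³/s
Q = Σ qᵢ = 3.698 m³/s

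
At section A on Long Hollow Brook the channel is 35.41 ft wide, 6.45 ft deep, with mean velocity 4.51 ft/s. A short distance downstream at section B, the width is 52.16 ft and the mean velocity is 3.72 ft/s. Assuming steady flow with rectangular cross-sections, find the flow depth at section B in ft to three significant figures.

Q = A₁V₁ = (35.41×6.45) × 4.51 = 1030 ft³/s
d₂ = Q/(b₂ V₂) = 1030/(52.16×3.72) = 5.309 ft

5.31 ft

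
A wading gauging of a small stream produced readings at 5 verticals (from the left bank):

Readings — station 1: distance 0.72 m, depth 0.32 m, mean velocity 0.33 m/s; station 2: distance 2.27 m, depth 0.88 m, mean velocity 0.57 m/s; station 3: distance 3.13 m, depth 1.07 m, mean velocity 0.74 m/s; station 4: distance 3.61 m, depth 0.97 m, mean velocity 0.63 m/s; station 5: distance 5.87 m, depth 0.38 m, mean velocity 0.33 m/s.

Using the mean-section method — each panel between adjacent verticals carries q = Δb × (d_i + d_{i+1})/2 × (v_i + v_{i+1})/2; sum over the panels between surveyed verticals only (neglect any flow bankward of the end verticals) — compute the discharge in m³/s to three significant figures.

2.04 m³/s

Panel 1-2: Δb = 1.55 m, d̄ = (0.32+0.88)/2 = 0.6, v̄ = (0.33+0.57)/2 = 0.45 → q = 1.55×0.6×0.45 = 0.4185 m³/s
Panel 2-3: Δb = 0.86 m, d̄ = (0.88+1.07)/2 = 0.975, v̄ = (0.57+0.74)/2 = 0.655 → q = 0.86×0.975×0.655 = 0.5492 m³/s
Panel 3-4: Δb = 0.48 m, d̄ = (1.07+0.97)/2 = 1.02, v̄ = (0.74+0.63)/2 = 0.685 → q = 0.48×1.02×0.685 = 0.3354 m³/s
Panel 4-5: Δb = 2.26 m, d̄ = (0.97+0.38)/2 = 0.675, v̄ = (0.63+0.33)/2 = 0.48 → q = 2.26×0.675×0.48 = 0.7322 m³/s
Q = Σ q = 2.035 m³/s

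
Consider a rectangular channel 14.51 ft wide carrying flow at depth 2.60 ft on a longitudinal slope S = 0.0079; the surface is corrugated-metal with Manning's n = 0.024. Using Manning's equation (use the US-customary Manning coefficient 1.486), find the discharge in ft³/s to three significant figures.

A = b·y = 14.51 × 2.60 = 37.73 ft²
P = b + 2y = 14.51 + 2×2.60 = 19.71 ft
R = A/P = 37.73/19.71 = 1.914 ft
Q = (1.486/n)·A·R^(2/3)·S^(1/2) = (1.486/0.024) × 37.73 × 1.914^(2/3) × 0.0079^(1/2) = 320.1 ft³/s

320 ft³/s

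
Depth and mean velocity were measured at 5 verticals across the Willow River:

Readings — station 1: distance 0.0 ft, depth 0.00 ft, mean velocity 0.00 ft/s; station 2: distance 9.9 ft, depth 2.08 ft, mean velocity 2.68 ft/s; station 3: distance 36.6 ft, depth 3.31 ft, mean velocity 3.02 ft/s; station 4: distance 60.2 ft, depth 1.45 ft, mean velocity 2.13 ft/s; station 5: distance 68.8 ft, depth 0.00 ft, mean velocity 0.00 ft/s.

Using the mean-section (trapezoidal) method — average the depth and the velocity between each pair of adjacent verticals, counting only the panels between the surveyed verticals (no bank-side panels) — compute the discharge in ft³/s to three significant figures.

Panel 1-2: Δb = 9.9 ft, d̄ = (0.00+2.08)/2 = 1.04, v̄ = (0.00+2.68)/2 = 1.34 → q = 9.9×1.04×1.34 = 13.80 ft³/s
Panel 2-3: Δb = 26.7 ft, d̄ = (2.08+3.31)/2 = 2.695, v̄ = (2.68+3.02)/2 = 2.85 → q = 26.7×2.695×2.85 = 205.1 ft³/s
Panel 3-4: Δb = 23.6 ft, d̄ = (3.31+1.45)/2 = 2.38, v̄ = (3.02+2.13)/2 = 2.575 → q = 23.6×2.38×2.575 = 144.6 ft³/s
Panel 4-5: Δb = 8.6 ft, d̄ = (1.45+0.00)/2 = 0.725, v̄ = (2.13+0.00)/2 = 1.065 → q = 8.6×0.725×1.065 = 6.640 ft³/s
Q = Σ q = 370.1 ft³/s

370 ft³/s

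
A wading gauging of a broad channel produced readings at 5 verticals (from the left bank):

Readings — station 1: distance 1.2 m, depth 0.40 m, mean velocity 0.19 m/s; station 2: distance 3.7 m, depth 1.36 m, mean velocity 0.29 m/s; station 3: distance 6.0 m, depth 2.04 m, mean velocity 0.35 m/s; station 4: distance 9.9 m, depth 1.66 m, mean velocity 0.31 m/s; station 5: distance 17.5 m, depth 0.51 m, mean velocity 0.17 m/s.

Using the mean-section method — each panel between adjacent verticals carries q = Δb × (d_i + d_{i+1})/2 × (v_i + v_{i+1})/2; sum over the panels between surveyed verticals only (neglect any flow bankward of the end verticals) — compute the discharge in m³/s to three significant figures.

Panel 1-2: Δb = 2.5 m, d̄ = (0.40+1.36)/2 = 0.88, v̄ = (0.19+0.29)/2 = 0.24 → q = 2.5×0.88×0.24 = 0.5280 m³/s
Panel 2-3: Δb = 2.3 m, d̄ = (1.36+2.04)/2 = 1.7, v̄ = (0.29+0.35)/2 = 0.32 → q = 2.3×1.7×0.32 = 1.251 m³/s
Panel 3-4: Δb = 3.9 m, d̄ = (2.04+1.66)/2 = 1.85, v̄ = (0.35+0.31)/2 = 0.33 → q = 3.9×1.85×0.33 = 2.381 m³/s
Panel 4-5: Δb = 7.6 m, d̄ = (1.66+0.51)/2 = 1.085, v̄ = (0.31+0.17)/2 = 0.24 → q = 7.6×1.085×0.24 = 1.979 m³/s
Q = Σ q = 6.139 m³/s

6.14 m³/s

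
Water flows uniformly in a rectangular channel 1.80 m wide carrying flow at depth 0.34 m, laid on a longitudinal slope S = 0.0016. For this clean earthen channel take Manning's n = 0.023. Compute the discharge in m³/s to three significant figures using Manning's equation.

A = b·y = 1.80 × 0.34 = 0.6120 m²
P = b + 2y = 1.80 + 2×0.34 = 2.480 m
R = A/P = 0.6120/2.480 = 0.2468 m
Q = (1/n)·A·R^(2/3)·S^(1/2) = (1/0.023) × 0.6120 × 0.2468^(2/3) × 0.0016^(1/2) = 0.4187 m³/s

0.419 m³/s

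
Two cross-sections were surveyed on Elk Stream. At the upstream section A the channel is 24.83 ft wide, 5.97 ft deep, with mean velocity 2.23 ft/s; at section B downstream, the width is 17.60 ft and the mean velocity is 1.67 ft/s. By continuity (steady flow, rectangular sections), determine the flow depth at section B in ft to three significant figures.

11.2 ft

Q = A₁V₁ = (24.83×5.97) × 2.23 = 330.6 ft³/s
d₂ = Q/(b₂ V₂) = 330.6/(17.60×1.67) = 11.25 ft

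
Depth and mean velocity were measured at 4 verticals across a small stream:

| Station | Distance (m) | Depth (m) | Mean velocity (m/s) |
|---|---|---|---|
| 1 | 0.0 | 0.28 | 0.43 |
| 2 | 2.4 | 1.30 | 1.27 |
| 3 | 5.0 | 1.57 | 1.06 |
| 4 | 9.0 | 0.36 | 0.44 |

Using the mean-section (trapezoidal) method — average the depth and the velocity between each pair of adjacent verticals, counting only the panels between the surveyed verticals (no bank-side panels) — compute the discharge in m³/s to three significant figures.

8.85 m³/s

Panel 1-2: Δb = 2.4 m, d̄ = (0.28+1.30)/2 = 0.79, v̄ = (0.43+1.27)/2 = 0.85 → q = 2.4×0.79×0.85 = 1.612 m³/s
Panel 2-3: Δb = 2.6 m, d̄ = (1.30+1.57)/2 = 1.435, v̄ = (1.27+1.06)/2 = 1.165 → q = 2.6×1.435×1.165 = 4.347 m³/s
Panel 3-4: Δb = 4 m, d̄ = (1.57+0.36)/2 = 0.965, v̄ = (1.06+0.44)/2 = 0.75 → q = 4×0.965×0.75 = 2.895 m³/s
Q = Σ q = 8.853 m³/s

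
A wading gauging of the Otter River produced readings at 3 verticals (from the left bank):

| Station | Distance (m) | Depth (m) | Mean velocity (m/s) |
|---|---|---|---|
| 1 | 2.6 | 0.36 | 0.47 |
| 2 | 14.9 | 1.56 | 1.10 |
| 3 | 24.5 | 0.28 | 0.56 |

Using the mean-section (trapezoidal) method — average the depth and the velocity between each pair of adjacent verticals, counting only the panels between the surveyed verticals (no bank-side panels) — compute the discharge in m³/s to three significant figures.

Panel 1-2: Δb = 12.3 m, d̄ = (0.36+1.56)/2 = 0.96, v̄ = (0.47+1.10)/2 = 0.785 → q = 12.3×0.96×0.785 = 9.269 m³/s
Panel 2-3: Δb = 9.6 m, d̄ = (1.56+0.28)/2 = 0.92, v̄ = (1.10+0.56)/2 = 0.83 → q = 9.6×0.92×0.83 = 7.331 m³/s
Q = Σ q = 16.60 m³/s

16.6 m³/s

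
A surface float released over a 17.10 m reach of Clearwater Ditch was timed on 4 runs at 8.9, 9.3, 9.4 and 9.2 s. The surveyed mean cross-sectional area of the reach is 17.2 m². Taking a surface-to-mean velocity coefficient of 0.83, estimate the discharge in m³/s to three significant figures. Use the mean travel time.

t̄ = (8.9 + 9.3 + 9.4 + 9.2) / 4 = 9.2 s
v_surface = L / t̄ = 17.10 / 9.2 = 1.859 m/s
v_mean = 0.83 × 1.859 = 1.543 m/s
Q = A × v_mean = 17.2 × 1.543 = 26.53 m³/s

26.5 m³/s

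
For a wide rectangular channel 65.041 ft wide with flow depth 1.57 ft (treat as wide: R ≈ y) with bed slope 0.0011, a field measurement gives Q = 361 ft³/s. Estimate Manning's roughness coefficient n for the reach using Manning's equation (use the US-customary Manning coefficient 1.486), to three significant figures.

A = b·y = 65.041 × 1.57 = 102.1 ft²
Wide channel: R ≈ y = 1.57 ft
n = (1.486/Q)·A·R^(2/3)·S^(1/2) = (1.486/361) × 102.1 × 1.351 × 0.03317 = 0.01883

0.0188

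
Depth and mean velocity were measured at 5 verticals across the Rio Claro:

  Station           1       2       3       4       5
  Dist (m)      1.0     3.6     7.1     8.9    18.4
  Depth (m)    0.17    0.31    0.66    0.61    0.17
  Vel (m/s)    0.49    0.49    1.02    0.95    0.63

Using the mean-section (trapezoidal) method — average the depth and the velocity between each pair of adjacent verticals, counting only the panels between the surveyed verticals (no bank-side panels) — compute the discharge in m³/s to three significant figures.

5.64 m³/s

Panel 1-2: Δb = 2.6 m, d̄ = (0.17+0.31)/2 = 0.24, v̄ = (0.49+0.49)/2 = 0.49 → q = 2.6×0.24×0.49 = 0.3058 m³/s
Panel 2-3: Δb = 3.5 m, d̄ = (0.31+0.66)/2 = 0.485, v̄ = (0.49+1.02)/2 = 0.755 → q = 3.5×0.485×0.755 = 1.282 m³/s
Panel 3-4: Δb = 1.8 m, d̄ = (0.66+0.61)/2 = 0.635, v̄ = (1.02+0.95)/2 = 0.985 → q = 1.8×0.635×0.985 = 1.126 m³/s
Panel 4-5: Δb = 9.5 m, d̄ = (0.61+0.17)/2 = 0.39, v̄ = (0.95+0.63)/2 = 0.79 → q = 9.5×0.39×0.79 = 2.927 m³/s
Q = Σ q = 5.640 m³/s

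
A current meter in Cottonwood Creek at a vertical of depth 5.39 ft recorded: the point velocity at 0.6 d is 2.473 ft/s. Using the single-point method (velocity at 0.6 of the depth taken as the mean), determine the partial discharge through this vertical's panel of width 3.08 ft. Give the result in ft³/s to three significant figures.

41.1 ft³/s

v̄ = v₀.₆ = 2.473 ft/s
q = v̄ × d × w = 2.473 × 5.39 × 3.08 = 41.05 ft³/s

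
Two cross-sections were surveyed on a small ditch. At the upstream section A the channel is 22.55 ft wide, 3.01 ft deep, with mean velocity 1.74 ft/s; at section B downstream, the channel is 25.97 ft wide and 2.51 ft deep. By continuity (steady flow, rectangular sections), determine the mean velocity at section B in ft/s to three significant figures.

1.81 ft/s

Q = A₁V₁ = (22.55×3.01) × 1.74 = 118.1 ft³/s
A₂ = 25.97 × 2.51 = 65.18 ft²
V₂ = Q/A₂ = 118.1/65.18 = 1.812 ft/s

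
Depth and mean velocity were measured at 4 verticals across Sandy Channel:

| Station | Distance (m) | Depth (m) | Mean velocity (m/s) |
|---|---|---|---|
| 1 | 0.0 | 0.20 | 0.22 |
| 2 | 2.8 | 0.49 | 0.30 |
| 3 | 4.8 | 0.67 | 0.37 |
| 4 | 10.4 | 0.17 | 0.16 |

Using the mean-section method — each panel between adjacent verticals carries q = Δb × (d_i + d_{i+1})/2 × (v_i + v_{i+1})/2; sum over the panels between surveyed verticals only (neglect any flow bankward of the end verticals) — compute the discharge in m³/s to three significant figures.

Panel 1-2: Δb = 2.8 m, d̄ = (0.20+0.49)/2 = 0.345, v̄ = (0.22+0.30)/2 = 0.26 → q = 2.8×0.345×0.26 = 0.2512 m³/s
Panel 2-3: Δb = 2 m, d̄ = (0.49+0.67)/2 = 0.58, v̄ = (0.30+0.37)/2 = 0.335 → q = 2×0.58×0.335 = 0.3886 m³/s
Panel 3-4: Δb = 5.6 m, d̄ = (0.67+0.17)/2 = 0.42, v̄ = (0.37+0.16)/2 = 0.265 → q = 5.6×0.42×0.265 = 0.6233 m³/s
Q = Σ q = 1.263 m³/s

1.26 m³/s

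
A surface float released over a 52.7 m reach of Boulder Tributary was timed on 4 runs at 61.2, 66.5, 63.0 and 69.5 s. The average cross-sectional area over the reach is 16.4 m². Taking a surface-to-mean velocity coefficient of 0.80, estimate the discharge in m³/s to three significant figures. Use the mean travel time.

t̄ = (61.2 + 66.5 + 63.0 + 69.5) / 4 = 65.05 s
v_surface = L / t̄ = 52.7 / 65.05 = 0.8101 m/s
v_mean = 0.80 × 0.8101 = 0.6481 m/s
Q = A × v_mean = 16.4 × 0.6481 = 10.63 m³/s

10.6 m³/s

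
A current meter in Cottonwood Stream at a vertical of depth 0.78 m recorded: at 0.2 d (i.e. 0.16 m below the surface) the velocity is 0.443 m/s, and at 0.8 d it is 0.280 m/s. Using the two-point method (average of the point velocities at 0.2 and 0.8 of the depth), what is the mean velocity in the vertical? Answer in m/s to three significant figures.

v̄ = (0.443 + 0.280) / 2 = 0.3615 m/s

0.362 m/s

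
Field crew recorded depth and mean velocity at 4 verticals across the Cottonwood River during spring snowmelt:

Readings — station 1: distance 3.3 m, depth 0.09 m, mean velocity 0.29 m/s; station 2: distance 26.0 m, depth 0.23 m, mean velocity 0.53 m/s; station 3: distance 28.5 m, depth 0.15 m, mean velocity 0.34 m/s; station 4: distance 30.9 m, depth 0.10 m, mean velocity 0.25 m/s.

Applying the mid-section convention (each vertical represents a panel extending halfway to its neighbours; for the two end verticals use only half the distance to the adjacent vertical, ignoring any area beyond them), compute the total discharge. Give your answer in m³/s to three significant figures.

1.99 m³/s

w_1 = (26.0 − 3.3)/2 = 11.35 m; q_1 = 0.29 × 0.09 × 11.35 = 0.2962 m³/s
w_2 = (28.5 − 3.3)/2 = 12.6 m; q_2 = 0.53 × 0.23 × 12.6 = 1.536 m³/s
w_3 = (30.9 − 26.0)/2 = 2.45 m; q_3 = 0.34 × 0.15 × 2.45 = 0.1250 m³/s
w_4 = (30.9 − 28.5)/2 = 1.2 m; q_4 = 0.25 × 0.10 × 1.2 = 0.03000 m³/s
Q = Σ qᵢ = 1.987 m³/s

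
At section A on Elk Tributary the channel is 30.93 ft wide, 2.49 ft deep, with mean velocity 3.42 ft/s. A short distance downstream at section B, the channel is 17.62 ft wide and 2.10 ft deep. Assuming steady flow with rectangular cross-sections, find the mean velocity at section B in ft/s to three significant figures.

7.12 ft/s

Q = A₁V₁ = (30.93×2.49) × 3.42 = 263.4 ft³/s
A₂ = 17.62 × 2.10 = 37.00 ft²
V₂ = Q/A₂ = 263.4/37.00 = 7.118 ft/s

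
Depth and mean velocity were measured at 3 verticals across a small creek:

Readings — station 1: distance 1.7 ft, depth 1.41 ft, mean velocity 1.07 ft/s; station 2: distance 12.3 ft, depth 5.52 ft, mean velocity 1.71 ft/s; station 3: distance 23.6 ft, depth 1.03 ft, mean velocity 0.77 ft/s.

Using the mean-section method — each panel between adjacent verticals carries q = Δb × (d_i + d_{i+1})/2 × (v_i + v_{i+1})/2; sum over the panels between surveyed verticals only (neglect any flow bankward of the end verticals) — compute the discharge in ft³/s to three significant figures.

96.9 ft³/s

Panel 1-2: Δb = 10.6 ft, d̄ = (1.41+5.52)/2 = 3.465, v̄ = (1.07+1.71)/2 = 1.39 → q = 10.6×3.465×1.39 = 51.05 ft³/s
Panel 2-3: Δb = 11.3 ft, d̄ = (5.52+1.03)/2 = 3.275, v̄ = (1.71+0.77)/2 = 1.24 → q = 11.3×3.275×1.24 = 45.89 ft³/s
Q = Σ q = 96.94 ft³/s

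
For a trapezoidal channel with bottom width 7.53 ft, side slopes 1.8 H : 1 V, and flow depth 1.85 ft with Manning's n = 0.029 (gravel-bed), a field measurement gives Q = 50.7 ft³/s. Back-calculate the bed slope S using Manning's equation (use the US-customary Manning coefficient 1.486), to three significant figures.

0.00166

A = (b + z·y)·y = (7.53 + 1.8×1.85)×1.85 = 20.09 ft²
P = b + 2y√(1+z²) = 7.53 + 2×1.85×√(1+1.8²) = 15.15 ft
R = A/P = 20.09/15.15 = 1.326 ft
S = (Q·n / (1.486·A·R^(2/3)))² = (50.7×0.029 / (1.486×20.09×1.207))² = 0.001664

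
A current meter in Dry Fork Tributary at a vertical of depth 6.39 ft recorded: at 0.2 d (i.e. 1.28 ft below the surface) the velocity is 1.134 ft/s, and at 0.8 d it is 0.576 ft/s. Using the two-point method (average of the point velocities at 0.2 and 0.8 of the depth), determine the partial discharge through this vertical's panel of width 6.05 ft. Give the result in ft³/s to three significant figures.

33.1 ft³/s

v̄ = (1.134 + 0.576) / 2 = 0.8550 ft/s
q = v̄ × d × w = 0.8550 × 6.39 × 6.05 = 33.05 ft³/s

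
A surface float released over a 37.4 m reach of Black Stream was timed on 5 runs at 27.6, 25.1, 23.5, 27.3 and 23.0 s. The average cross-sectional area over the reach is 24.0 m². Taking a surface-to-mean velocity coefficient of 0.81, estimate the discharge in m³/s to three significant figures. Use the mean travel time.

t̄ = (27.6 + 25.1 + 23.5 + 27.3 + 23.0) / 5 = 25.3 s
v_surface = L / t̄ = 37.4 / 25.3 = 1.478 m/s
v_mean = 0.81 × 1.478 = 1.197 m/s
Q = A × v_mean = 24.0 × 1.197 = 28.74 m³/s

28.7 m³/s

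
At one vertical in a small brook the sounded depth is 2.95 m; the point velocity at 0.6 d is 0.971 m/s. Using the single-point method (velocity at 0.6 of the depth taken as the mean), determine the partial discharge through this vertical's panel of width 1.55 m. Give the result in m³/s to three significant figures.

4.44 m³/s

v̄ = v₀.₆ = 0.971 m/s
q = v̄ × d × w = 0.9710 × 2.95 × 1.55 = 4.440 m³/s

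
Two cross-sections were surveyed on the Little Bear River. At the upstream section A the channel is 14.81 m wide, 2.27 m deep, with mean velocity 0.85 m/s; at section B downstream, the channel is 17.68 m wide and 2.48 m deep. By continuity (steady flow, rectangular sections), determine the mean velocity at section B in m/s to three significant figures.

Q = A₁V₁ = (14.81×2.27) × 0.85 = 28.58 m³/s
A₂ = 17.68 × 2.48 = 43.85 m²
V₂ = Q/A₂ = 28.58/43.85 = 0.6517 m/s

0.652 m/s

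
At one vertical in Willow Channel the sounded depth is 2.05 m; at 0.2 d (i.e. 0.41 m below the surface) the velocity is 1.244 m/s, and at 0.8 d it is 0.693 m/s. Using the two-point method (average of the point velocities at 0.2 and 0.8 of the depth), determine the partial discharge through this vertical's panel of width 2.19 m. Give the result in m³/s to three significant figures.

v̄ = (1.244 + 0.693) / 2 = 0.9685 m/s
q = v̄ × d × w = 0.9685 × 2.05 × 2.19 = 4.348 m³/s

4.35 m³/s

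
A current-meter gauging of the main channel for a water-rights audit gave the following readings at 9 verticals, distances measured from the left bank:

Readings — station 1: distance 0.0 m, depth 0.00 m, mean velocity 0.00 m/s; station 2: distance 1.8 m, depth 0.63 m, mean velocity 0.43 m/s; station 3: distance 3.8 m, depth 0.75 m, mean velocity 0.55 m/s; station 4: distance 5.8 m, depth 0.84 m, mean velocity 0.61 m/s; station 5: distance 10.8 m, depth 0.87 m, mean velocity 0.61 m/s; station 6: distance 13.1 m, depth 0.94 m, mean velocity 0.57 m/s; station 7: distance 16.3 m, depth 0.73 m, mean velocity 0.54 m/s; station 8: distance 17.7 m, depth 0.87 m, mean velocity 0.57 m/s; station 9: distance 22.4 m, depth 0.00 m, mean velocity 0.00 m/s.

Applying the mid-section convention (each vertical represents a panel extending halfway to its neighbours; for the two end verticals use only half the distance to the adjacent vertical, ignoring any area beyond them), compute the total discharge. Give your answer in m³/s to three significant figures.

w_2 = (3.8 − 0.0)/2 = 1.9 m; q_2 = 0.43 × 0.63 × 1.9 = 0.5147 m³/s
w_3 = (5.8 − 1.8)/2 = 2 m; q_3 = 0.55 × 0.75 × 2 = 0.8250 m³/s
w_4 = (10.8 − 3.8)/2 = 3.5 m; q_4 = 0.61 × 0.84 × 3.5 = 1.793 m³/s
w_5 = (13.1 − 5.8)/2 = 3.65 m; q_5 = 0.61 × 0.87 × 3.65 = 1.937 m³/s
w_6 = (16.3 − 10.8)/2 = 2.75 m; q_6 = 0.57 × 0.94 × 2.75 = 1.473 m³/s
w_7 = (17.7 − 13.1)/2 = 2.3 m; q_7 = 0.54 × 0.73 × 2.3 = 0.9067 m³/s
w_8 = (22.4 − 16.3)/2 = 3.05 m; q_8 = 0.57 × 0.87 × 3.05 = 1.512 m³/s
Stations 1, 9 contribute zero (depth or velocity is 0).
Q = Σ qᵢ = 8.963 m³/s

8.96 m³/s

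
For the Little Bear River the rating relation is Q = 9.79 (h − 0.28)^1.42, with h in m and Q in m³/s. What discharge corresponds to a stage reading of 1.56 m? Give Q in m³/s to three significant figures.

13.9 m³/s

Q = 9.79 × (1.56 − 0.28)^1.42 = 9.79 × 1.28^1.42 = 13.90 m³/s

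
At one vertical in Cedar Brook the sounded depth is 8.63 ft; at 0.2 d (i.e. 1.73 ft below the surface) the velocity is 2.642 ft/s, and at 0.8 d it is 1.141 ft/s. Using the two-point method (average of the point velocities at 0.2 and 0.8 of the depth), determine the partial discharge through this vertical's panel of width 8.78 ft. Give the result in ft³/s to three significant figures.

143 ft³/s

v̄ = (2.642 + 1.141) / 2 = 1.892 ft/s
q = v̄ × d × w = 1.892 × 8.63 × 8.78 = 143.3 ft³/s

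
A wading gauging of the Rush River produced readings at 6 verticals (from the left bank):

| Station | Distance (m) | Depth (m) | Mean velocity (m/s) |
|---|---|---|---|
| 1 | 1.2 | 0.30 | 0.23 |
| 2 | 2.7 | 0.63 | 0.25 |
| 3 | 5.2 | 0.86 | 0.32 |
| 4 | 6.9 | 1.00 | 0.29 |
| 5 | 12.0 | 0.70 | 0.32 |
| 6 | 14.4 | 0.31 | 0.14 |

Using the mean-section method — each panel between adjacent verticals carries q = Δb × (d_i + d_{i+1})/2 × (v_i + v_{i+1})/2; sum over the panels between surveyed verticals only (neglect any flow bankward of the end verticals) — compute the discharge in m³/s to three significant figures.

2.78 m³/s

Panel 1-2: Δb = 1.5 m, d̄ = (0.30+0.63)/2 = 0.465, v̄ = (0.23+0.25)/2 = 0.24 → q = 1.5×0.465×0.24 = 0.1674 m³/s
Panel 2-3: Δb = 2.5 m, d̄ = (0.63+0.86)/2 = 0.745, v̄ = (0.25+0.32)/2 = 0.285 → q = 2.5×0.745×0.285 = 0.5308 m³/s
Panel 3-4: Δb = 1.7 m, d̄ = (0.86+1.00)/2 = 0.93, v̄ = (0.32+0.29)/2 = 0.305 → q = 1.7×0.93×0.305 = 0.4822 m³/s
Panel 4-5: Δb = 5.1 m, d̄ = (1.00+0.70)/2 = 0.85, v̄ = (0.29+0.32)/2 = 0.305 → q = 5.1×0.85×0.305 = 1.322 m³/s
Panel 5-6: Δb = 2.4 m, d̄ = (0.70+0.31)/2 = 0.505, v̄ = (0.32+0.14)/2 = 0.23 → q = 2.4×0.505×0.23 = 0.2788 m³/s
Q = Σ q = 2.781 m³/s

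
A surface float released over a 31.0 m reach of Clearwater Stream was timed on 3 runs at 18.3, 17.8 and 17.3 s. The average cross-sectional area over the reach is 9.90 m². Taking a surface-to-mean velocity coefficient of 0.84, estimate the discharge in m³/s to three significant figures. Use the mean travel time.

14.5 m³/s

t̄ = (18.3 + 17.8 + 17.3) / 3 = 17.8 s
v_surface = L / t̄ = 31.0 / 17.8 = 1.742 m/s
v_mean = 0.84 × 1.742 = 1.463 m/s
Q = A × v_mean = 9.90 × 1.463 = 14.48 m³/s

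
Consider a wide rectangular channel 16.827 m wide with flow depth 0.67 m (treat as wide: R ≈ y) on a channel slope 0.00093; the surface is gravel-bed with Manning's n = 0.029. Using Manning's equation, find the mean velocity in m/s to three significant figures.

0.805 m/s

A = b·y = 16.827 × 0.67 = 11.27 m²
Wide channel: R ≈ y = 0.67 m
Q = (1/n)·A·R^(2/3)·S^(1/2) = (1/0.029) × 11.27 × 0.6700^(2/3) × 0.00093^(1/2) = 9.078 m³/s
V = Q/A = 9.078/11.27 = 0.8052 m/s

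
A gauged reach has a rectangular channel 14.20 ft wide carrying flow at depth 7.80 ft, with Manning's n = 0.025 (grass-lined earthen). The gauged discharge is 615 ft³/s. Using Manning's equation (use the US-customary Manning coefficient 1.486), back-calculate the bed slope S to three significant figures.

0.00152

A = b·y = 14.20 × 7.80 = 110.8 ft²
P = b + 2y = 14.20 + 2×7.80 = 29.80 ft
R = A/P = 110.8/29.80 = 3.717 ft
S = (Q·n / (1.486·A·R^(2/3)))² = (615×0.025 / (1.486×110.8×2.399))² = 0.001516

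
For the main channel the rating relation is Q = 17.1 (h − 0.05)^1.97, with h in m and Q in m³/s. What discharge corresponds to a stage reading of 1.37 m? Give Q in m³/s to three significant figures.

29.5 m³/s

Q = 17.1 × (1.37 − 0.05)^1.97 = 17.1 × 1.32^1.97 = 29.55 m³/s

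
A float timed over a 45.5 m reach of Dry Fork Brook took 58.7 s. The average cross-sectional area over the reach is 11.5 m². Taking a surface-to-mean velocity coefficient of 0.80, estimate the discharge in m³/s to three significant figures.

v_surface = L / t̄ = 45.5 / 58.7 = 0.7751 m/s
v_mean = 0.80 × 0.7751 = 0.6201 m/s
Q = A × v_mean = 11.5 × 0.6201 = 7.131 m³/s

7.13 m³/s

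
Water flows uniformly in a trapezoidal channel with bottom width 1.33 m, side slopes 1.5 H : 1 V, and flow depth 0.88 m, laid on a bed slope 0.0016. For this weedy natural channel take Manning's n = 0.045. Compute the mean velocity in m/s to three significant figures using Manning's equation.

0.573 m/s

A = (b + z·y)·y = (1.33 + 1.5×0.88)×0.88 = 2.332 m²
P = b + 2y√(1+z²) = 1.33 + 2×0.88×√(1+1.5²) = 4.503 m
R = A/P = 2.332/4.503 = 0.5179 m
Q = (1/n)·A·R^(2/3)·S^(1/2) = (1/0.045) × 2.332 × 0.5179^(2/3) × 0.0016^(1/2) = 1.337 m³/s
V = Q/A = 1.337/2.332 = 0.5732 m/s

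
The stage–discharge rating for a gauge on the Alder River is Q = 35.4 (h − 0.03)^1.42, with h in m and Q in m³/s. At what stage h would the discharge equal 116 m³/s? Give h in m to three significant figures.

2.34 m

h − h₀ = (Q/C)^(1/b) = (116/35.4)^(1/1.42) = 2.307 m
h = 0.03 + 2.307 = 2.337 m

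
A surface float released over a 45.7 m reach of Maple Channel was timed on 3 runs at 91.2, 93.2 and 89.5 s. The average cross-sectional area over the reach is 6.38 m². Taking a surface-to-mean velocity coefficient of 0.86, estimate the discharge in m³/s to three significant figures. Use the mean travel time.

t̄ = (91.2 + 93.2 + 89.5) / 3 = 91.3 s
v_surface = L / t̄ = 45.7 / 91.3 = 0.5005 m/s
v_mean = 0.86 × 0.5005 = 0.4305 m/s
Q = A × v_mean = 6.38 × 0.4305 = 2.746 m³/s

2.75 m³/s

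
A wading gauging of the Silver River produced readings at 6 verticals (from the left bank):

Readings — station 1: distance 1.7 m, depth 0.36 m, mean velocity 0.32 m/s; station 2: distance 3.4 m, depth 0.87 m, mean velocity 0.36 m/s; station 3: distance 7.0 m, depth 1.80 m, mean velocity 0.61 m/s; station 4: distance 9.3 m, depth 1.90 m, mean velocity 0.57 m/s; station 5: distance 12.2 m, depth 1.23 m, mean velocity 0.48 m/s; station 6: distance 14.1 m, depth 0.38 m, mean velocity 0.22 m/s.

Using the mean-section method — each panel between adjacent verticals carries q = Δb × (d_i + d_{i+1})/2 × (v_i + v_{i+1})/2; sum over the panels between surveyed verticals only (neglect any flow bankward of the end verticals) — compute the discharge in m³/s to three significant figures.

8.11 m³/s

Panel 1-2: Δb = 1.7 m, d̄ = (0.36+0.87)/2 = 0.615, v̄ = (0.32+0.36)/2 = 0.34 → q = 1.7×0.615×0.34 = 0.3555 m³/s
Panel 2-3: Δb = 3.6 m, d̄ = (0.87+1.80)/2 = 1.335, v̄ = (0.36+0.61)/2 = 0.485 → q = 3.6×1.335×0.485 = 2.331 m³/s
Panel 3-4: Δb = 2.3 m, d̄ = (1.80+1.90)/2 = 1.85, v̄ = (0.61+0.57)/2 = 0.59 → q = 2.3×1.85×0.59 = 2.510 m³/s
Panel 4-5: Δb = 2.9 m, d̄ = (1.90+1.23)/2 = 1.565, v̄ = (0.57+0.48)/2 = 0.525 → q = 2.9×1.565×0.525 = 2.383 m³/s
Panel 5-6: Δb = 1.9 m, d̄ = (1.23+0.38)/2 = 0.805, v̄ = (0.48+0.22)/2 = 0.35 → q = 1.9×0.805×0.35 = 0.5353 m³/s
Q = Σ q = 8.115 m³/s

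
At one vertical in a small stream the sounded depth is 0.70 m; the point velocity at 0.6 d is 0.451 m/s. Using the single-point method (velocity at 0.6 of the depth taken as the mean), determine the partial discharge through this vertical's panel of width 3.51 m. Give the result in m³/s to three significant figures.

v̄ = v₀.₆ = 0.451 m/s
q = v̄ × d × w = 0.4510 × 0.70 × 3.51 = 1.108 m³/s

1.11 m³/s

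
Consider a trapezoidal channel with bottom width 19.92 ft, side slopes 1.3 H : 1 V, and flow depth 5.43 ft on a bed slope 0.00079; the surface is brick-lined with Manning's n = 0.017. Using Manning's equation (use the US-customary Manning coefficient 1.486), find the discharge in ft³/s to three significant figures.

A = (b + z·y)·y = (19.92 + 1.3×5.43)×5.43 = 146.5 ft²
P = b + 2y√(1+z²) = 19.92 + 2×5.43×√(1+1.3²) = 37.73 ft
R = A/P = 146.5/37.73 = 3.883 ft
Q = (1.486/n)·A·R^(2/3)·S^(1/2) = (1.486/0.017) × 146.5 × 3.883^(2/3) × 0.00079^(1/2) = 889.1 ft³/s

889 ft³/s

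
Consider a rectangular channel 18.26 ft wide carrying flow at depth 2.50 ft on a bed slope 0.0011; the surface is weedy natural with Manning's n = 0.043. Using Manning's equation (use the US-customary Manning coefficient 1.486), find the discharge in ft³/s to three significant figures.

A = b·y = 18.26 × 2.50 = 45.65 ft²
P = b + 2y = 18.26 + 2×2.50 = 23.26 ft
R = A/P = 45.65/23.26 = 1.963 ft
Q = (1.486/n)·A·R^(2/3)·S^(1/2) = (1.486/0.043) × 45.65 × 1.963^(2/3) × 0.0011^(1/2) = 82.02 ft³/s

82.0 ft³/s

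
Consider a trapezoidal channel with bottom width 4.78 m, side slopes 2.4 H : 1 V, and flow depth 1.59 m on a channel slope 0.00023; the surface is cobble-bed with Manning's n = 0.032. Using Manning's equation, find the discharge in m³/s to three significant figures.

6.68 m³/s

A = (b + z·y)·y = (4.78 + 2.4×1.59)×1.59 = 13.67 m²
P = b + 2y√(1+z²) = 4.78 + 2×1.59×√(1+2.4²) = 13.05 m
R = A/P = 13.67/13.05 = 1.047 m
Q = (1/n)·A·R^(2/3)·S^(1/2) = (1/0.032) × 13.67 × 1.047^(2/3) × 0.00023^(1/2) = 6.681 m³/s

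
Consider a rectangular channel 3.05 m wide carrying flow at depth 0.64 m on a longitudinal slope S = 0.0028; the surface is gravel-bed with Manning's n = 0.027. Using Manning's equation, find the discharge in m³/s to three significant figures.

A = b·y = 3.05 × 0.64 = 1.952 m²
P = b + 2y = 3.05 + 2×0.64 = 4.330 m
R = A/P = 1.952/4.330 = 0.4508 m
Q = (1/n)·A·R^(2/3)·S^(1/2) = (1/0.027) × 1.952 × 0.4508^(2/3) × 0.0028^(1/2) = 2.249 m³/s

2.25 m³/s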